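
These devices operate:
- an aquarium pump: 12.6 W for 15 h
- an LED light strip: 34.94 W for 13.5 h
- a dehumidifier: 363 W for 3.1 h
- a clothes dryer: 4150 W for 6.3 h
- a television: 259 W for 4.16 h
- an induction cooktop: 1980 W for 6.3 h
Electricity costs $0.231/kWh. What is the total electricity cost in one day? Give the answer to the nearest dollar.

$10

aquarium pump: 12.6 W × 15 h = 189 Wh = 0.189 kWh
LED light strip: 34.94 W × 13.5 h = 472 Wh = 0.4717 kWh
dehumidifier: 363 W × 3.1 h = 1,125 Wh = 1.125 kWh
clothes dryer: 4150 W × 6.3 h = 26,145 Wh = 26.14 kWh
television: 259 W × 4.16 h = 1,077 Wh = 1.077 kWh
induction cooktop: 1980 W × 6.3 h = 12,474 Wh = 12.47 kWh
Total energy = 0.189 + 0.4717 + 1.125 + 26.14 + 1.077 + 12.47 = 41.48 kWh
Cost = 41.48 kWh × $0.231 = $9.58 ≈ $10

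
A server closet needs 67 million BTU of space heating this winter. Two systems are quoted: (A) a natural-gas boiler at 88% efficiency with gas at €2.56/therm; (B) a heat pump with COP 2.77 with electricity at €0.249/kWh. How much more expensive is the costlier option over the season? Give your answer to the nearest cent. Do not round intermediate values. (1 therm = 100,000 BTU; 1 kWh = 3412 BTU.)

€183.93

Heat load = 67 × 10⁶ BTU = 67,000,000 BTU
Gas: input = 67,000,000 / 0.88 = 76,136,364 BTU = 761.4 therm → 761.4 × €2.56 = €1,949.09
Heat pump: 67,000,000 BTU / 3412 = 19,640 kWh heat; / 2.77 = 7,089 kWh in → × €0.249 = €1,765.17
Difference = |€1,949.09 − €1,765.17| = €183.93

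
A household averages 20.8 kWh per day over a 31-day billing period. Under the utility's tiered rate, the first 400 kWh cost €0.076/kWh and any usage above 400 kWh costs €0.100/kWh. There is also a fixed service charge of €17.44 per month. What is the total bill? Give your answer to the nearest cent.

Usage = 20.8 kWh/day × 31 days = 644.8 kWh
First 400 kWh × €0.076 = €30.40
Remaining 244.8 kWh × €0.100 = €24.48
Energy charge = €54.88; + service €17.44 = €72.32

€72.32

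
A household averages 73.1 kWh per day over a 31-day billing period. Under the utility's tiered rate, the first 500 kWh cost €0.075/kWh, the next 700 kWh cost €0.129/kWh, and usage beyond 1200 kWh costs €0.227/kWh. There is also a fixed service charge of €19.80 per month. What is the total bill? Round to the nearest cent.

€389.60

Usage = 73.1 kWh/day × 31 days = 2266.1 kWh
First 500 kWh × €0.075 = €37.50
Next 700 kWh × €0.129 = €90.30
Remaining 1066.1 kWh × €0.227 = €242.00
Energy charge = €369.80; + service €19.80 = €389.60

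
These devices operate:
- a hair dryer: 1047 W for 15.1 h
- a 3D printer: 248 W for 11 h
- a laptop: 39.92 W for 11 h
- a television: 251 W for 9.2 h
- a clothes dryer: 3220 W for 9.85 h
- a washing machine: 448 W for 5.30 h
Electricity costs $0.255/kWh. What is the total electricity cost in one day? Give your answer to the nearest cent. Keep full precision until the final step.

hair dryer: 1047 W × 15.1 h = 15,810 Wh = 15.81 kWh
3D printer: 248 W × 11 h = 2,728 Wh = 2.728 kWh
laptop: 39.92 W × 11 h = 439 Wh = 0.4391 kWh
television: 251 W × 9.2 h = 2,309 Wh = 2.309 kWh
clothes dryer: 3220 W × 9.85 h = 31,717 Wh = 31.72 kWh
washing machine: 448 W × 5.30 h = 2,374 Wh = 2.374 kWh
Total energy = 15.81 + 2.728 + 0.4391 + 2.309 + 31.72 + 2.374 = 55.38 kWh
Cost = 55.38 kWh × $0.255 = $14.12

$14.12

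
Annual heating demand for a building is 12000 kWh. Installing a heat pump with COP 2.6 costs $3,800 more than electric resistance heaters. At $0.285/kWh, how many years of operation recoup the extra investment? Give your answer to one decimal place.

Resistance: 12000 kWh × $0.285 = $3,420.00/yr
Heat pump: 12000 / 2.6 = 4615 kWh in → × $0.285 = $1,315.38/yr
Annual savings = $2,104.62
Payback = $3,800 / $2,104.62 = 1.81 years

1.8 years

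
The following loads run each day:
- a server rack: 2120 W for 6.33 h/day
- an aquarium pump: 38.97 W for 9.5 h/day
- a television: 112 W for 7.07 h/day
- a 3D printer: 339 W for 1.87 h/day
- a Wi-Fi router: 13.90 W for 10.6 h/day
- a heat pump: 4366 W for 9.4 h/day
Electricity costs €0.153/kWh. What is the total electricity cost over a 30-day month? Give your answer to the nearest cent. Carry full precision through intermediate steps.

€258.89

server rack: 2120 W × 6.33 h × 30 d = 402,588 Wh = 402.6 kWh
aquarium pump: 38.97 W × 9.5 h × 30 d = 11,106 Wh = 11.11 kWh
television: 112 W × 7.07 h × 30 d = 23,755 Wh = 23.76 kWh
3D printer: 339 W × 1.87 h × 30 d = 19,018 Wh = 19.02 kWh
Wi-Fi router: 13.90 W × 10.6 h × 30 d = 4,420 Wh = 4.42 kWh
heat pump: 4366 W × 9.4 h × 30 d = 1,231,212 Wh = 1,231 kWh
Total energy = 402.6 + 11.11 + 23.76 + 19.02 + 4.42 + 1,231 = 1,692 kWh
Cost = 1,692 kWh × €0.153 = €258.89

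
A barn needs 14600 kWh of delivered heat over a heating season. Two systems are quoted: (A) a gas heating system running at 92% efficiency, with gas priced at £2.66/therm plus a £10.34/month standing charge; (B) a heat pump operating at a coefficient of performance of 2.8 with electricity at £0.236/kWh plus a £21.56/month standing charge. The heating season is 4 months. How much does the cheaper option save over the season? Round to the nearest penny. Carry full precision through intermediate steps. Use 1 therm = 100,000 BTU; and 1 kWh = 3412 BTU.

Heat load = 14600 kWh × 3412 = 49,815,200 BTU
Gas: input = 49,815,200 / 0.92 = 54,146,957 BTU = 541.5 therm → 541.5 × £2.66 = £1,440.31; + 4 × £10.34 standing = £1,481.67
Heat pump: 49,815,200 BTU / 3412 = 14,600 kWh heat; / 2.8 = 5,214 kWh in → × £0.236 = £1,230.57; + 4 × £21.56 standing = £1,316.81
Difference = |£1,481.67 − £1,316.81| = £164.86

£164.86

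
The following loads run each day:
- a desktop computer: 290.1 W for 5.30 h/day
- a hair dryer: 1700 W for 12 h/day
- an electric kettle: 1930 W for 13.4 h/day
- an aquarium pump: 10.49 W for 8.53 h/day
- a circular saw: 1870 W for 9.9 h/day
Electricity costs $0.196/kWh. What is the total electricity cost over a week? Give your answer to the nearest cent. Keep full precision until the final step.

$91.10

desktop computer: 290.1 W × 5.30 h × 7 d = 10,763 Wh = 10.76 kWh
hair dryer: 1700 W × 12 h × 7 d = 142,800 Wh = 142.8 kWh
electric kettle: 1930 W × 13.4 h × 7 d = 181,034 Wh = 181 kWh
aquarium pump: 10.49 W × 8.53 h × 7 d = 626 Wh = 0.6264 kWh
circular saw: 1870 W × 9.9 h × 7 d = 129,591 Wh = 129.6 kWh
Total energy = 10.76 + 142.8 + 181 + 0.6264 + 129.6 = 464.8 kWh
Cost = 464.8 kWh × $0.196 = $91.10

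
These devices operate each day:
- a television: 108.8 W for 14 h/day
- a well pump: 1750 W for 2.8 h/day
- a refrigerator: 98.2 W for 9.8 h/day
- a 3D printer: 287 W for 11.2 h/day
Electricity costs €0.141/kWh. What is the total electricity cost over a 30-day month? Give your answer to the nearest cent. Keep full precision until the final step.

€44.84

television: 108.8 W × 14 h × 30 d = 45,696 Wh = 45.7 kWh
well pump: 1750 W × 2.8 h × 30 d = 147,000 Wh = 147 kWh
refrigerator: 98.2 W × 9.8 h × 30 d = 28,871 Wh = 28.87 kWh
3D printer: 287 W × 11.2 h × 30 d = 96,432 Wh = 96.43 kWh
Total energy = 45.7 + 147 + 28.87 + 96.43 = 318 kWh
Cost = 318 kWh × €0.141 = €44.84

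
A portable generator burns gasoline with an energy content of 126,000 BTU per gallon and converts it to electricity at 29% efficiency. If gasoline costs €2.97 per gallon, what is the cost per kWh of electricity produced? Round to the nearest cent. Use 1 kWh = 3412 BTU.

€0.28

Electrical output per gallon = 126,000 BTU × 0.29 / 3412 BTU/kWh = 10.71 kWh
Cost per kWh = €2.97 / 10.71 kWh = €0.277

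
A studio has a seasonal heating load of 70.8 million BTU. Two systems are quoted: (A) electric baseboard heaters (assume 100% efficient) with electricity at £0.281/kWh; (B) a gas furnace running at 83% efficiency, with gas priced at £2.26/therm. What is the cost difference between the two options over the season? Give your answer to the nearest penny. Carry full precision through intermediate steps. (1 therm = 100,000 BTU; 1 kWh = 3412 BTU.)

£3903.03

Heat load = 70.8 × 10⁶ BTU = 70,800,000 BTU
Gas: input = 70,800,000 / 0.83 = 85,301,205 BTU = 853 therm → 853 × £2.26 = £1,927.81
Electric: 70,800,000 BTU / 3412 = 20,750 kWh → × £0.281 = £5,830.83
Difference = |£1,927.81 − £5,830.83| = £3,903.03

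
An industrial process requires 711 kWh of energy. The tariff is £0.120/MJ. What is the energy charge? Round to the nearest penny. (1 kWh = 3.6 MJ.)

£307.15

711 kWh × (3.6 MJ/kWh) = 2,560 MJ
Cost = 2,560 MJ × £0.120/MJ = £307.15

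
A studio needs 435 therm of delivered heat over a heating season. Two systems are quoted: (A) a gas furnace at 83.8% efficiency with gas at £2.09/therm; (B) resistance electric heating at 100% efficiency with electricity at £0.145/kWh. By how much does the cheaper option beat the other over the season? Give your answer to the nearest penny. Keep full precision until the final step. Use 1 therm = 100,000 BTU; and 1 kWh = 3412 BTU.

£763.72

Heat load = 435 therm × 100,000 = 43,500,000 BTU
Gas: input = 43,500,000 / 0.838 = 51,909,308 BTU = 519.1 therm → 519.1 × £2.09 = £1,084.90
Electric: 43,500,000 BTU / 3412 = 12,750 kWh → × £0.145 = £1,848.62
Difference = |£1,084.90 − £1,848.62| = £763.72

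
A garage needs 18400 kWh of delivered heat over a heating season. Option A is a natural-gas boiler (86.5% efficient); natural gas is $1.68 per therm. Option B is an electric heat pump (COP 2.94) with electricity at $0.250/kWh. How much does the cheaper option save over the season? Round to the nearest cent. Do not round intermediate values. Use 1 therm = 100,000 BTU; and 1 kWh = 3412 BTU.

$345.30

Heat load = 18400 kWh × 3412 = 62,780,800 BTU
Gas: input = 62,780,800 / 0.865 = 72,578,960 BTU = 725.8 therm → 725.8 × $1.68 = $1,219.33
Heat pump: 62,780,800 BTU / 3412 = 18,400 kWh heat; / 2.94 = 6,259 kWh in → × $0.250 = $1,564.63
Difference = |$1,219.33 − $1,564.63| = $345.30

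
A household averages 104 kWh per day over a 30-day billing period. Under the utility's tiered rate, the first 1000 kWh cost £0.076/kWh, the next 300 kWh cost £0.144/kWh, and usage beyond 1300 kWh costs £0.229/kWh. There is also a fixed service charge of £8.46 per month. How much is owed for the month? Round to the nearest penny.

Usage = 104 kWh/day × 30 days = 3120 kWh
First 1000 kWh × £0.076 = £76.00
Next 300 kWh × £0.144 = £43.20
Remaining 1820 kWh × £0.229 = £416.78
Energy charge = £535.98; + service £8.46 = £544.44

£544.44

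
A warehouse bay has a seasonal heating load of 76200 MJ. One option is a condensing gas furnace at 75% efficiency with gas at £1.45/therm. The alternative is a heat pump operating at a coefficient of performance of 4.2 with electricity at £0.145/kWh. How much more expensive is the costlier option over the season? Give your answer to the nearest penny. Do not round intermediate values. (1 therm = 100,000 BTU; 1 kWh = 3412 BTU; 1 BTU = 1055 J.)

£665.58

Heat load = 76200 MJ = 76,200,000,000 J / 1055 = 72,227,488 BTU
Gas: input = 72,227,488 / 0.75 = 96,303,318 BTU = 963 therm → 963 × £1.45 = £1,396.40
Heat pump: 72,227,488 BTU / 3412 = 21,170 kWh heat; / 4.2 = 5,040 kWh in → × £0.145 = £730.82
Difference = |£1,396.40 − £730.82| = £665.58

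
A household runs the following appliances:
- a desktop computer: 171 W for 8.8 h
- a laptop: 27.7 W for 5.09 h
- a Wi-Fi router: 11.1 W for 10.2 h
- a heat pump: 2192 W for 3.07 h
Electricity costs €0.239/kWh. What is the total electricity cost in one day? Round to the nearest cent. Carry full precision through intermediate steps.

€2.03

desktop computer: 171 W × 8.8 h = 1,505 Wh = 1.505 kWh
laptop: 27.7 W × 5.09 h = 141 Wh = 0.141 kWh
Wi-Fi router: 11.1 W × 10.2 h = 113 Wh = 0.1132 kWh
heat pump: 2192 W × 3.07 h = 6,729 Wh = 6.729 kWh
Total energy = 1.505 + 0.141 + 0.1132 + 6.729 = 8.488 kWh
Cost = 8.488 kWh × €0.239 = €2.03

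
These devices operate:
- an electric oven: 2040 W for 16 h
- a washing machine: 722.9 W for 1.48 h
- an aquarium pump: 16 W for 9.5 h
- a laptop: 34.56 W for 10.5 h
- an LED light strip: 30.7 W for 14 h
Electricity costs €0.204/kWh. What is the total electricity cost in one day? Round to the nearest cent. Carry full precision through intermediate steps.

electric oven: 2040 W × 16 h = 32,640 Wh = 32.64 kWh
washing machine: 722.9 W × 1.48 h = 1,070 Wh = 1.07 kWh
aquarium pump: 16 W × 9.5 h = 152 Wh = 0.152 kWh
laptop: 34.56 W × 10.5 h = 363 Wh = 0.3629 kWh
LED light strip: 30.7 W × 14 h = 430 Wh = 0.4298 kWh
Total energy = 32.64 + 1.07 + 0.152 + 0.3629 + 0.4298 = 34.65 kWh
Cost = 34.65 kWh × €0.204 = €7.07

€7.07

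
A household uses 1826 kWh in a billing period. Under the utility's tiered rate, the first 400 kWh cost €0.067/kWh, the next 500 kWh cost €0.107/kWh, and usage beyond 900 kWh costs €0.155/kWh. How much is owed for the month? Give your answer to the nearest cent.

First 400 kWh × €0.067 = €26.80
Next 500 kWh × €0.107 = €53.50
Remaining 926 kWh × €0.155 = €143.53
Total = €223.83

€223.83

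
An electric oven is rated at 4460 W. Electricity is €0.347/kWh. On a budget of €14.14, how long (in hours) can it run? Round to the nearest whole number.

9 h

Energy budget = €14.14 / €0.347 per kWh = 40.75 kWh = 40,749 Wh
Runtime = 40,749 Wh / 4460 W = 9.137 h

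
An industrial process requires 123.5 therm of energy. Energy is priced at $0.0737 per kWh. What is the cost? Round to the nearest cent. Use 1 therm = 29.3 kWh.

123.5 therm × (29.3 kWh/therm) = 3,619 kWh
Cost = 3,619 kWh × $0.0737/kWh = $266.69

$266.69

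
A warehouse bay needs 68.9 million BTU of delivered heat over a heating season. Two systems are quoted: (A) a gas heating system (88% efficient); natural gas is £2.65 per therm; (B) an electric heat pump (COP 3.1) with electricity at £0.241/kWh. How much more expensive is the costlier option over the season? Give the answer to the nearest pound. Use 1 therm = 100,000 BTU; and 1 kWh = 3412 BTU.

Heat load = 68.9 × 10⁶ BTU = 68,900,000 BTU
Gas: input = 68,900,000 / 0.88 = 78,295,455 BTU = 783 therm → 783 × £2.65 = £2,074.83
Heat pump: 68,900,000 BTU / 3412 = 20,190 kWh heat; / 3.1 = 6,514 kWh in → × £0.241 = £1,569.88
Difference = |£2,074.83 − £1,569.88| = £504.95 ≈ £505

£505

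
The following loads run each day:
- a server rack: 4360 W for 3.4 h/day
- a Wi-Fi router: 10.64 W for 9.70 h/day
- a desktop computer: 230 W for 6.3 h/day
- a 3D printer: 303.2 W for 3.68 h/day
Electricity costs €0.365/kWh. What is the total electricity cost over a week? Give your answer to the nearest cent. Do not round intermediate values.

server rack: 4360 W × 3.4 h × 7 d = 103,768 Wh = 103.8 kWh
Wi-Fi router: 10.64 W × 9.70 h × 7 d = 722 Wh = 0.7225 kWh
desktop computer: 230 W × 6.3 h × 7 d = 10,143 Wh = 10.14 kWh
3D printer: 303.2 W × 3.68 h × 7 d = 7,810 Wh = 7.81 kWh
Total energy = 103.8 + 0.7225 + 10.14 + 7.81 = 122.4 kWh
Cost = 122.4 kWh × €0.365 = €44.69

€44.69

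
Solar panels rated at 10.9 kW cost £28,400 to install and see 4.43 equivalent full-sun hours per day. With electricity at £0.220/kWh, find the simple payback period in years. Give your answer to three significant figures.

7.32 years

Daily generation = 10.9 kW × 4.43 h = 48.29 kWh
Annual generation = 48.29 × 365 = 17625 kWh
Annual savings = 17625 × £0.220 = £3,877.45
Payback = £28,400 / £3,877.45 = 7.32 years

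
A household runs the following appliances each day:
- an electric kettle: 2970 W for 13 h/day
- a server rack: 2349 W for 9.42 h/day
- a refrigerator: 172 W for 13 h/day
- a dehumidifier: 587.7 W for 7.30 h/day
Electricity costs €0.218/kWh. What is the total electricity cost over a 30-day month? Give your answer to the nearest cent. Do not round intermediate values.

€439.91

electric kettle: 2970 W × 13 h × 30 d = 1,158,300 Wh = 1,158 kWh
server rack: 2349 W × 9.42 h × 30 d = 663,827 Wh = 663.8 kWh
refrigerator: 172 W × 13 h × 30 d = 67,080 Wh = 67.08 kWh
dehumidifier: 587.7 W × 7.30 h × 30 d = 128,706 Wh = 128.7 kWh
Total energy = 1,158 + 663.8 + 67.08 + 128.7 = 2,018 kWh
Cost = 2,018 kWh × €0.218 = €439.91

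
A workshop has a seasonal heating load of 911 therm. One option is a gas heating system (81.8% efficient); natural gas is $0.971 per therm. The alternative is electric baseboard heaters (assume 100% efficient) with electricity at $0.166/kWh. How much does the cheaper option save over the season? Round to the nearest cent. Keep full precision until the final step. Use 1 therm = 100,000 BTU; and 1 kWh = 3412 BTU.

Heat load = 911 therm × 100,000 = 91,100,000 BTU
Gas: input = 91,100,000 / 0.818 = 111,369,193 BTU = 1,114 therm → 1,114 × $0.971 = $1,081.39
Electric: 91,100,000 BTU / 3412 = 26,700 kWh → × $0.166 = $4,432.18
Difference = |$1,081.39 − $4,432.18| = $3,350.79

$3350.79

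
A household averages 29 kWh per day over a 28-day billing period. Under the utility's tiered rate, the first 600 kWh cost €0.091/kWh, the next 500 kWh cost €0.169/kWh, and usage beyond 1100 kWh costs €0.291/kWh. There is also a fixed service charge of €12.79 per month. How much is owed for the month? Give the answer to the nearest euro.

€103

Usage = 29 kWh/day × 28 days = 812 kWh
First 600 kWh × €0.091 = €54.60
Next 212 kWh × €0.169 = €35.83
Remaining tier: 0 kWh (not reached)
Energy charge = €90.43; + service €12.79 = €103.22 ≈ €103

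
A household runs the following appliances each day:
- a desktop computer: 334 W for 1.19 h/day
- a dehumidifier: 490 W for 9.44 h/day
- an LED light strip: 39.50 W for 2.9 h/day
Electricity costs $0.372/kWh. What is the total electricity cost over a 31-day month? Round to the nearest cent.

$59.25

desktop computer: 334 W × 1.19 h × 31 d = 12,321 Wh = 12.32 kWh
dehumidifier: 490 W × 9.44 h × 31 d = 143,394 Wh = 143.4 kWh
LED light strip: 39.50 W × 2.9 h × 31 d = 3,551 Wh = 3.551 kWh
Total energy = 12.32 + 143.4 + 3.551 = 159.3 kWh
Cost = 159.3 kWh × $0.372 = $59.25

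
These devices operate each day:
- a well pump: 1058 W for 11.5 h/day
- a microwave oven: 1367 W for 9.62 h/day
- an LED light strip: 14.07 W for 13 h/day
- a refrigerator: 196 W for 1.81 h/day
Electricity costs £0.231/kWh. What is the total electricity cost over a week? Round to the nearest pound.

well pump: 1058 W × 11.5 h × 7 d = 85,169 Wh = 85.17 kWh
microwave oven: 1367 W × 9.62 h × 7 d = 92,054 Wh = 92.05 kWh
LED light strip: 14.07 W × 13 h × 7 d = 1,280 Wh = 1.28 kWh
refrigerator: 196 W × 1.81 h × 7 d = 2,483 Wh = 2.483 kWh
Total energy = 85.17 + 92.05 + 1.28 + 2.483 = 181 kWh
Cost = 181 kWh × £0.231 = £41.81 ≈ £42

£42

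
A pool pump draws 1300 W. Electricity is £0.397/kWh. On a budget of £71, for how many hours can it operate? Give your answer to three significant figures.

138 h

Energy budget = £71 / £0.397 per kWh = 178.8 kWh = 178,841 Wh
Runtime = 178,841 Wh / 1300 W = 137.6 h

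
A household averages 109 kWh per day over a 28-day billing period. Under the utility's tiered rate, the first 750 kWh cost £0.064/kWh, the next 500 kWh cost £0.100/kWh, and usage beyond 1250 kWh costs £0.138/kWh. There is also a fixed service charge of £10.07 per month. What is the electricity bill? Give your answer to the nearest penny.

Usage = 109 kWh/day × 28 days = 3052 kWh
First 750 kWh × £0.064 = £48.00
Next 500 kWh × £0.100 = £50.00
Remaining 1802 kWh × £0.138 = £248.68
Energy charge = £346.68; + service £10.07 = £356.75

£356.75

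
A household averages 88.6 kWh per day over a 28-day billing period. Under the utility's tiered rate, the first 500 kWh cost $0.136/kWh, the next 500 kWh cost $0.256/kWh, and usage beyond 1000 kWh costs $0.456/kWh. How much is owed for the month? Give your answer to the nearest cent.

$871.24

Usage = 88.6 kWh/day × 28 days = 2480.8 kWh
First 500 kWh × $0.136 = $68.00
Next 500 kWh × $0.256 = $128.00
Remaining 1480.8 kWh × $0.456 = $675.24
Total = $871.24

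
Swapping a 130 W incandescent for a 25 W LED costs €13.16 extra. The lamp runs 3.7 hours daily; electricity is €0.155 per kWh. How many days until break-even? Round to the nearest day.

Power saved = 130 − 25 = 105 W
Daily energy saved = 105 W × 3.7 h = 388.5 Wh = 0.3885 kWh
Daily savings = 0.3885 × €0.155 = €0.0602
Payback = €13.16 / €0.0602 per day = 218.5 days

219 days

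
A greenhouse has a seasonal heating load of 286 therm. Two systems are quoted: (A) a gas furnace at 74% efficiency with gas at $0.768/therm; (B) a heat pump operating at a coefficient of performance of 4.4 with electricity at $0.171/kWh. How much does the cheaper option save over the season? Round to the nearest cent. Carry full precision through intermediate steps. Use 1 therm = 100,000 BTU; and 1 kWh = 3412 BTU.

Heat load = 286 therm × 100,000 = 28,600,000 BTU
Gas: input = 28,600,000 / 0.74 = 38,648,649 BTU = 386.5 therm → 386.5 × $0.768 = $296.82
Heat pump: 28,600,000 BTU / 3412 = 8,382 kWh heat; / 4.4 = 1,905 kWh in → × $0.171 = $325.76
Difference = |$296.82 − $325.76| = $28.94

$28.94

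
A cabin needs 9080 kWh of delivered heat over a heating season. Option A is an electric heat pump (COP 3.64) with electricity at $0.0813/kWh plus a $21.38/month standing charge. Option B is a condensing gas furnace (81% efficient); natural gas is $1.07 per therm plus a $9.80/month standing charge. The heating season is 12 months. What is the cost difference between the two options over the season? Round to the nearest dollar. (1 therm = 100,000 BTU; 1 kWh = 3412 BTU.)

Heat load = 9080 kWh × 3412 = 30,980,960 BTU
Gas: input = 30,980,960 / 0.81 = 38,248,099 BTU = 382.5 therm → 382.5 × $1.07 = $409.25; + 12 × $9.80 standing = $526.85
Heat pump: 30,980,960 BTU / 3412 = 9,080 kWh heat; / 3.64 = 2,495 kWh in → × $0.0813 = $202.80; + 12 × $21.38 standing = $459.36
Difference = |$526.85 − $459.36| = $67.49 ≈ $67

$67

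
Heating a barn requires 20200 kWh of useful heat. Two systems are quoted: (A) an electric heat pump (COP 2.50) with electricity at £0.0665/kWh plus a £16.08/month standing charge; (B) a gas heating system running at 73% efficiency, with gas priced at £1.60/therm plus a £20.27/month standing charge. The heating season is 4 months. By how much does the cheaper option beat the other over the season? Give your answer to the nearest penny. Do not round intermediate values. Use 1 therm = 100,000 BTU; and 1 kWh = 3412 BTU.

Heat load = 20200 kWh × 3412 = 68,922,400 BTU
Gas: input = 68,922,400 / 0.73 = 94,414,247 BTU = 944.1 therm → 944.1 × £1.60 = £1,510.63; + 4 × £20.27 standing = £1,591.71
Heat pump: 68,922,400 BTU / 3412 = 20,200 kWh heat; / 2.50 = 8,080 kWh in → × £0.0665 = £537.32; + 4 × £16.08 standing = £601.64
Difference = |£1,591.71 − £601.64| = £990.07

£990.07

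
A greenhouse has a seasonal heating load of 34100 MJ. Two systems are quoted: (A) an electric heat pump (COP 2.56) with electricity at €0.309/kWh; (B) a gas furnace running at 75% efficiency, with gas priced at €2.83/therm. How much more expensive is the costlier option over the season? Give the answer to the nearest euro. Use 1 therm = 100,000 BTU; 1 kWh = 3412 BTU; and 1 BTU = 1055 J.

€76

Heat load = 34100 MJ = 34,100,000,000 J / 1055 = 32,322,275 BTU
Gas: input = 32,322,275 / 0.75 = 43,096,367 BTU = 431 therm → 431 × €2.83 = €1,219.63
Heat pump: 32,322,275 BTU / 3412 = 9,473 kWh heat; / 2.56 = 3,700 kWh in → × €0.309 = €1,143.43
Difference = |€1,219.63 − €1,143.43| = €76.19 ≈ €76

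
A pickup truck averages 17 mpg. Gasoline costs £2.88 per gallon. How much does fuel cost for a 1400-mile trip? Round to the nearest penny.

Fuel = 1400 mi / 17 mpg = 82.35 gal
Cost = 82.35 gal × £2.88/gal = £237.18

£237.18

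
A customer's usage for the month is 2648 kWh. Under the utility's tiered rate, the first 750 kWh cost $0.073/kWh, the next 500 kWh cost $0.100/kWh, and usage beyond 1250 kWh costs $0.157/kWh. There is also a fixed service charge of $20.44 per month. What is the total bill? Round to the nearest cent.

First 750 kWh × $0.073 = $54.75
Next 500 kWh × $0.100 = $50.00
Remaining 1398 kWh × $0.157 = $219.49
Energy charge = $324.24; + service $20.44 = $344.68

$344.68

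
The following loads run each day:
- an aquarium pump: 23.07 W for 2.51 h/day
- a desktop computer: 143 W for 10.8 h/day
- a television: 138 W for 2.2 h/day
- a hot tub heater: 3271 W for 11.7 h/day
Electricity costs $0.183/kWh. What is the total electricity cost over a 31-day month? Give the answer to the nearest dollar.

aquarium pump: 23.07 W × 2.51 h × 31 d = 1,795 Wh = 1.795 kWh
desktop computer: 143 W × 10.8 h × 31 d = 47,876 Wh = 47.88 kWh
television: 138 W × 2.2 h × 31 d = 9,412 Wh = 9.412 kWh
hot tub heater: 3271 W × 11.7 h × 31 d = 1,186,392 Wh = 1,186 kWh
Total energy = 1.795 + 47.88 + 9.412 + 1,186 = 1,245 kWh
Cost = 1,245 kWh × $0.183 = $227.92 ≈ $228

$228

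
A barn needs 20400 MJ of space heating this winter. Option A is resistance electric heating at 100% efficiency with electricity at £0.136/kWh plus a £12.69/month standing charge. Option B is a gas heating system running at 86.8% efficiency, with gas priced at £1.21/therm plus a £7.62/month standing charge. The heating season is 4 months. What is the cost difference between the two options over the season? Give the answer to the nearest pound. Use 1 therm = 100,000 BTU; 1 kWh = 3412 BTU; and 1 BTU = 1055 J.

£521

Heat load = 20400 MJ = 20,400,000,000 J / 1055 = 19,336,493 BTU
Gas: input = 19,336,493 / 0.868 = 22,277,066 BTU = 222.8 therm → 222.8 × £1.21 = £269.55; + 4 × £7.62 standing = £300.03
Electric: 19,336,493 BTU / 3412 = 5,667 kWh → × £0.136 = £770.74; + 4 × £12.69 standing = £821.50
Difference = |£300.03 − £821.50| = £521.47 ≈ £521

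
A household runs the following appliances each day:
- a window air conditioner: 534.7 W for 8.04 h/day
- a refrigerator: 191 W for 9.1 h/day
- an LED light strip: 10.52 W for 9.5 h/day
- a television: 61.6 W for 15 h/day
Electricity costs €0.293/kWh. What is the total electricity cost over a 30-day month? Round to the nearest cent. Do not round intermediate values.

window air conditioner: 534.7 W × 8.04 h × 30 d = 128,970 Wh = 129 kWh
refrigerator: 191 W × 9.1 h × 30 d = 52,143 Wh = 52.14 kWh
LED light strip: 10.52 W × 9.5 h × 30 d = 2,998 Wh = 2.998 kWh
television: 61.6 W × 15 h × 30 d = 27,720 Wh = 27.72 kWh
Total energy = 129 + 52.14 + 2.998 + 27.72 = 211.8 kWh
Cost = 211.8 kWh × €0.293 = €62.07

€62.07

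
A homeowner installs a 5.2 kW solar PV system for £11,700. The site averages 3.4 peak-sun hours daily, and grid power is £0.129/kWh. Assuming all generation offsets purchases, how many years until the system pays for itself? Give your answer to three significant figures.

Daily generation = 5.2 kW × 3.4 h = 17.68 kWh
Annual generation = 17.68 × 365 = 6453.2 kWh
Annual savings = 6453.2 × £0.129 = £832.46
Payback = £11,700 / £832.46 = 14.1 years

14.1 years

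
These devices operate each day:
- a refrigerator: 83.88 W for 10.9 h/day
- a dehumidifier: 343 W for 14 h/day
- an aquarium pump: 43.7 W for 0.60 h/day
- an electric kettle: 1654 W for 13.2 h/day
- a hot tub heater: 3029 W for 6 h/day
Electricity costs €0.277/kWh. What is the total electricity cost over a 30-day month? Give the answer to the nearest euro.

refrigerator: 83.88 W × 10.9 h × 30 d = 27,429 Wh = 27.43 kWh
dehumidifier: 343 W × 14 h × 30 d = 144,060 Wh = 144.1 kWh
aquarium pump: 43.7 W × 0.60 h × 30 d = 787 Wh = 0.7866 kWh
electric kettle: 1654 W × 13.2 h × 30 d = 654,984 Wh = 655 kWh
hot tub heater: 3029 W × 6 h × 30 d = 545,220 Wh = 545.2 kWh
Total energy = 27.43 + 144.1 + 0.7866 + 655 + 545.2 = 1,372 kWh
Cost = 1,372 kWh × €0.277 = €380.18 ≈ €380

€380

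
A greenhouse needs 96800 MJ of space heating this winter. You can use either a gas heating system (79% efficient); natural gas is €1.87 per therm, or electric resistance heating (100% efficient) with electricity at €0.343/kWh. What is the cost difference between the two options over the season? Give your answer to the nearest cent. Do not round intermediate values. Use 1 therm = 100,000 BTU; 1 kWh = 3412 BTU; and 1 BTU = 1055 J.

€7051.87

Heat load = 96800 MJ = 96,800,000,000 J / 1055 = 91,753,555 BTU
Gas: input = 91,753,555 / 0.79 = 116,143,740 BTU = 1,161 therm → 1,161 × €1.87 = €2,171.89
Electric: 91,753,555 BTU / 3412 = 26,890 kWh → × €0.343 = €9,223.76
Difference = |€2,171.89 − €9,223.76| = €7,051.87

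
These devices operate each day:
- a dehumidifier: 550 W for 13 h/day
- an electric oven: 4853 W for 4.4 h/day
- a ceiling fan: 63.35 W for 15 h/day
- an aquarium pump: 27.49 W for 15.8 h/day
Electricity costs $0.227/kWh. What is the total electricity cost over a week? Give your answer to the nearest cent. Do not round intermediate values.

dehumidifier: 550 W × 13 h × 7 d = 50,050 Wh = 50.05 kWh
electric oven: 4853 W × 4.4 h × 7 d = 149,472 Wh = 149.5 kWh
ceiling fan: 63.35 W × 15 h × 7 d = 6,652 Wh = 6.652 kWh
aquarium pump: 27.49 W × 15.8 h × 7 d = 3,040 Wh = 3.04 kWh
Total energy = 50.05 + 149.5 + 6.652 + 3.04 = 209.2 kWh
Cost = 209.2 kWh × $0.227 = $47.49

$47.49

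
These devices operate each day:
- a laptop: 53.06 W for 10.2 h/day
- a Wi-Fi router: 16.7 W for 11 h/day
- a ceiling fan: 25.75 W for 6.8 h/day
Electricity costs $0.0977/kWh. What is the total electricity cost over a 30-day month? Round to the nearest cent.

$2.64

laptop: 53.06 W × 10.2 h × 30 d = 16,236 Wh = 16.24 kWh
Wi-Fi router: 16.7 W × 11 h × 30 d = 5,511 Wh = 5.511 kWh
ceiling fan: 25.75 W × 6.8 h × 30 d = 5,253 Wh = 5.253 kWh
Total energy = 16.24 + 5.511 + 5.253 = 27 kWh
Cost = 27 kWh × $0.0977 = $2.64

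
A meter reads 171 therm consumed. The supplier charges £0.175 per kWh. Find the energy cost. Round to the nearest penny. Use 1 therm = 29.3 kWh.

171 therm × (29.3 kWh/therm) = 5,010 kWh
Cost = 5,010 kWh × £0.175/kWh = £876.80

£876.80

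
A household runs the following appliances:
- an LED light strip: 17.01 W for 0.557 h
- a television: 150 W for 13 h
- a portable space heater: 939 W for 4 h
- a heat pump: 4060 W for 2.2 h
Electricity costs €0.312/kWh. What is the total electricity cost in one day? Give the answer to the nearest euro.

€5

LED light strip: 17.01 W × 0.557 h = 9 Wh = 0.009475 kWh
television: 150 W × 13 h = 1,950 Wh = 1.95 kWh
portable space heater: 939 W × 4 h = 3,756 Wh = 3.756 kWh
heat pump: 4060 W × 2.2 h = 8,932 Wh = 8.932 kWh
Total energy = 0.009475 + 1.95 + 3.756 + 8.932 = 14.65 kWh
Cost = 14.65 kWh × €0.312 = €4.57 ≈ €5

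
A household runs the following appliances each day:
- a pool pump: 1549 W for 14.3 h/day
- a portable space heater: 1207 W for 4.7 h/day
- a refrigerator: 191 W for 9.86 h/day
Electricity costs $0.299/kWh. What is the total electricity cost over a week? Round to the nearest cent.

$62.18

pool pump: 1549 W × 14.3 h × 7 d = 155,055 Wh = 155.1 kWh
portable space heater: 1207 W × 4.7 h × 7 d = 39,710 Wh = 39.71 kWh
refrigerator: 191 W × 9.86 h × 7 d = 13,183 Wh = 13.18 kWh
Total energy = 155.1 + 39.71 + 13.18 = 207.9 kWh
Cost = 207.9 kWh × $0.299 = $62.18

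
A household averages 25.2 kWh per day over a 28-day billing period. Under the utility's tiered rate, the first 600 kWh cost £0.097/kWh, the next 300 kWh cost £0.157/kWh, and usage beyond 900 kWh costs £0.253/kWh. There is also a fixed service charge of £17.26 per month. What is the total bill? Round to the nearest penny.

£92.04

Usage = 25.2 kWh/day × 28 days = 705.6 kWh
First 600 kWh × £0.097 = £58.20
Next 105.6 kWh × £0.157 = £16.58
Remaining tier: 0 kWh (not reached)
Energy charge = £74.78; + service £17.26 = £92.04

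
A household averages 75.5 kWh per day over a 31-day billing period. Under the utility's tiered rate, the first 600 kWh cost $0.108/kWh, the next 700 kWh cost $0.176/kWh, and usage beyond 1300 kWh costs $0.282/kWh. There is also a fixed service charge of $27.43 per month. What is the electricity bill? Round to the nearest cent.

$508.85

Usage = 75.5 kWh/day × 31 days = 2340.5 kWh
First 600 kWh × $0.108 = $64.80
Next 700 kWh × $0.176 = $123.20
Remaining 1040.5 kWh × $0.282 = $293.42
Energy charge = $481.42; + service $27.43 = $508.85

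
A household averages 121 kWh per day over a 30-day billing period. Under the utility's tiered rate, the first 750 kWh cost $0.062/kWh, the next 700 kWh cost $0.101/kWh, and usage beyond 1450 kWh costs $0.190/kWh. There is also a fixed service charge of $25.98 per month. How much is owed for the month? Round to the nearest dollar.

$557

Usage = 121 kWh/day × 30 days = 3630 kWh
First 750 kWh × $0.062 = $46.50
Next 700 kWh × $0.101 = $70.70
Remaining 2180 kWh × $0.190 = $414.20
Energy charge = $531.40; + service $25.98 = $557.38 ≈ $557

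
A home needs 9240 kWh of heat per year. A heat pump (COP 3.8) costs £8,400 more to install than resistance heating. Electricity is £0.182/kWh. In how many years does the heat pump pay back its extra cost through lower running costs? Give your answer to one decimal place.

Resistance: 9240 kWh × £0.182 = £1,681.68/yr
Heat pump: 9240 / 3.8 = 2432 kWh in → × £0.182 = £442.55/yr
Annual savings = £1,239.13
Payback = £8,400 / £1,239.13 = 6.78 years

6.8 years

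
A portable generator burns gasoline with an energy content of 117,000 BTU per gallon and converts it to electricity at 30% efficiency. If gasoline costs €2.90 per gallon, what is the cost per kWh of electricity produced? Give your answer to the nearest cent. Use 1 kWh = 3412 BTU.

€0.28

Electrical output per gallon = 117,000 BTU × 0.30 / 3412 BTU/kWh = 10.29 kWh
Cost per kWh = €2.90 / 10.29 kWh = €0.282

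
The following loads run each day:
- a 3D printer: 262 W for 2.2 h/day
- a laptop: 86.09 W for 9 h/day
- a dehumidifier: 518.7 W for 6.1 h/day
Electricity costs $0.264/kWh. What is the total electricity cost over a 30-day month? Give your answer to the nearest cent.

$35.76

3D printer: 262 W × 2.2 h × 30 d = 17,292 Wh = 17.29 kWh
laptop: 86.09 W × 9 h × 30 d = 23,244 Wh = 23.24 kWh
dehumidifier: 518.7 W × 6.1 h × 30 d = 94,922 Wh = 94.92 kWh
Total energy = 17.29 + 23.24 + 94.92 = 135.5 kWh
Cost = 135.5 kWh × $0.264 = $35.76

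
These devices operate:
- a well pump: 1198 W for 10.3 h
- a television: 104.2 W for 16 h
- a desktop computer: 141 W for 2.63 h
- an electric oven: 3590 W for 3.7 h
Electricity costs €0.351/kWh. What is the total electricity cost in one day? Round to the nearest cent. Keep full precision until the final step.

well pump: 1198 W × 10.3 h = 12,339 Wh = 12.34 kWh
television: 104.2 W × 16 h = 1,667 Wh = 1.667 kWh
desktop computer: 141 W × 2.63 h = 371 Wh = 0.3708 kWh
electric oven: 3590 W × 3.7 h = 13,283 Wh = 13.28 kWh
Total energy = 12.34 + 1.667 + 0.3708 + 13.28 = 27.66 kWh
Cost = 27.66 kWh × €0.351 = €9.71

€9.71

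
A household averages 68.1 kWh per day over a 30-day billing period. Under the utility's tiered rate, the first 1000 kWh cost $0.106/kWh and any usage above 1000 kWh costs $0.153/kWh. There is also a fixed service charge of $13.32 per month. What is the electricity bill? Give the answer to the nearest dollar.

Usage = 68.1 kWh/day × 30 days = 2043 kWh
First 1000 kWh × $0.106 = $106.00
Remaining 1043 kWh × $0.153 = $159.58
Energy charge = $265.58; + service $13.32 = $278.90 ≈ $279

$279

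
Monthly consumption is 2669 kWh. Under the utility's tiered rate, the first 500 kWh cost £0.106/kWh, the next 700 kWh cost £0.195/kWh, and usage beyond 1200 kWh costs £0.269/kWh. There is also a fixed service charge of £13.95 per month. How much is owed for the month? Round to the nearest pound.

First 500 kWh × £0.106 = £53.00
Next 700 kWh × £0.195 = £136.50
Remaining 1469 kWh × £0.269 = £395.16
Energy charge = £584.66; + service £13.95 = £598.61 ≈ £599

£599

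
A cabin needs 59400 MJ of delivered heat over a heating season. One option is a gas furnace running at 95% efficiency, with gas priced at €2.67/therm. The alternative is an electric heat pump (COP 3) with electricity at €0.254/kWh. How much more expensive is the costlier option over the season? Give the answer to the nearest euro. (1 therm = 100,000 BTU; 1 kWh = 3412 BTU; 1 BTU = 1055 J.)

€185

Heat load = 59400 MJ = 59,400,000,000 J / 1055 = 56,303,318 BTU
Gas: input = 56,303,318 / 0.95 = 59,266,650 BTU = 592.7 therm → 592.7 × €2.67 = €1,582.42
Heat pump: 56,303,318 BTU / 3412 = 16,500 kWh heat; / 3 = 5,501 kWh in → × €0.254 = €1,397.13
Difference = |€1,582.42 − €1,397.13| = €185.29 ≈ €185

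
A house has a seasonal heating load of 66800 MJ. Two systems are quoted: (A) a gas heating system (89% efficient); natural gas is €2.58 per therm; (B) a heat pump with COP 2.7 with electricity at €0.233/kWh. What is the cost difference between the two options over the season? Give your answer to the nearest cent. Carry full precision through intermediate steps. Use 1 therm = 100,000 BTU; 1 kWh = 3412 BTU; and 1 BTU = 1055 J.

Heat load = 66800 MJ = 66,800,000,000 J / 1055 = 63,317,536 BTU
Gas: input = 63,317,536 / 0.89 = 71,143,298 BTU = 711.4 therm → 711.4 × €2.58 = €1,835.50
Heat pump: 63,317,536 BTU / 3412 = 18,560 kWh heat; / 2.7 = 6,873 kWh in → × €0.233 = €1,601.43
Difference = |€1,835.50 − €1,601.43| = €234.07

€234.07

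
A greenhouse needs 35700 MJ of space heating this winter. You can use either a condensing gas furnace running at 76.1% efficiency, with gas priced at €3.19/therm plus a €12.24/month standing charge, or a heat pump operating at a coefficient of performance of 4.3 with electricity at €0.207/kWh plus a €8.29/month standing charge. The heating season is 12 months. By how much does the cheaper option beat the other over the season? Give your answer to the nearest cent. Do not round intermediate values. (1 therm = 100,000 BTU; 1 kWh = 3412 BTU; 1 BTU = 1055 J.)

€988.45

Heat load = 35700 MJ = 35,700,000,000 J / 1055 = 33,838,863 BTU
Gas: input = 33,838,863 / 0.761 = 44,466,311 BTU = 444.7 therm → 444.7 × €3.19 = €1,418.48; + 12 × €12.24 standing = €1,565.36
Heat pump: 33,838,863 BTU / 3412 = 9,918 kWh heat; / 4.3 = 2,306 kWh in → × €0.207 = €477.43; + 12 × €8.29 standing = €576.91
Difference = |€1,565.36 − €576.91| = €988.45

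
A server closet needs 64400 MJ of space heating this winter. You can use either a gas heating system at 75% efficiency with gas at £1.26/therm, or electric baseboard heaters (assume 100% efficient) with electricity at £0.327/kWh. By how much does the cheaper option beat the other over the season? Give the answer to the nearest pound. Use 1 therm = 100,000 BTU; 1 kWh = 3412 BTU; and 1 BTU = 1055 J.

Heat load = 64400 MJ = 64,400,000,000 J / 1055 = 61,042,654 BTU
Gas: input = 61,042,654 / 0.75 = 81,390,205 BTU = 813.9 therm → 813.9 × £1.26 = £1,025.52
Electric: 61,042,654 BTU / 3412 = 17,890 kWh → × £0.327 = £5,850.22
Difference = |£1,025.52 − £5,850.22| = £4,824.70 ≈ £4825

£4825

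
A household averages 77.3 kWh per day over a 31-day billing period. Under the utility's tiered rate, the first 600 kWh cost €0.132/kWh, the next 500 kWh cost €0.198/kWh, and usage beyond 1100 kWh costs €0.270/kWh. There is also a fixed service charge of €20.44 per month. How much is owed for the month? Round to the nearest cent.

Usage = 77.3 kWh/day × 31 days = 2396.3 kWh
First 600 kWh × €0.132 = €79.20
Next 500 kWh × €0.198 = €99.00
Remaining 1296.3 kWh × €0.270 = €350.00
Energy charge = €528.20; + service €20.44 = €548.64

€548.64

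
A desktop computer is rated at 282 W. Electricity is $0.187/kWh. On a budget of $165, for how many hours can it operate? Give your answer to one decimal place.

Energy budget = $165 / $0.187 per kWh = 882.4 kWh = 882,353 Wh
Runtime = 882,353 Wh / 282 W = 3,129 h

3128.9 h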